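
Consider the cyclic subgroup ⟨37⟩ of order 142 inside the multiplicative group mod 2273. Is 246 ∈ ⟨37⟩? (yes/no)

no

246 ∈ ⟨37⟩ iff 246^142 ≡ 1 (mod 2273), since |⟨37⟩| = 142.
246^142 mod 2273 = 1079.
Since 1079 ≠ 1, 246 does not lie in the subgroup.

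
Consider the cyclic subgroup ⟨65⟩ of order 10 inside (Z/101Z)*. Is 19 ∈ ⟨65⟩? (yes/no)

19 ∈ ⟨65⟩ iff 19^10 ≡ 1 (mod 101), since |⟨65⟩| = 10.
19^10 mod 101 = 87.
Since 87 ≠ 1, 19 does not lie in the subgroup.

no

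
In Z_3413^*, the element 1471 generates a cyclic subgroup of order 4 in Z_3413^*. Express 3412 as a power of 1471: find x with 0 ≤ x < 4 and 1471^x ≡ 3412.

Successive powers of 1471 modulo 3413:
  1471^0=1  1471^1=1471  1471^2=3412
So 1471^2 ≡ 3412 (mod 3413), giving x = 2.

2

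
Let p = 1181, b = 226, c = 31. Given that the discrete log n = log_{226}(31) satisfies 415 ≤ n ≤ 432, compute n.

Compute 226^415 mod 1181 = 356, then multiply by 226 repeatedly:
  226^415=356  226^416=148  226^417=380  226^418=848  226^419=326
  226^420=454  226^421=1038  226^422=750  226^423=617  226^424=84
  226^425=88  226^426=992  226^427=983  226^428=130  226^429=1036
  226^430=298  226^431=31
Found 31 at exponent 431.

431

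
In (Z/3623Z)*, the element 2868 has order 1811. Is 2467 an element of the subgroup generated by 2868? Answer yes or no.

no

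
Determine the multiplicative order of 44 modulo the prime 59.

The order of 44 must divide p − 1 = 58 = 2 · 29.
Divisors: 1, 2, 29, 58.
Check each in increasing order: 44^1 ≡ 44;  44^2 ≡ 48;  44^29 ≡ 58;  44^58 ≡ 1.
Smallest exponent giving 1 is 58.

58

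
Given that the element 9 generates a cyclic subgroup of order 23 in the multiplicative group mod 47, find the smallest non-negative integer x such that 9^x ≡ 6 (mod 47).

9

Successive powers of 9 modulo 47:
  9^0=1  9^1=9  9^2=34  9^3=24  9^4=28  9^5=17
  9^6=12  9^7=14  9^8=32  9^9=6
So 9^9 ≡ 6 (mod 47), giving x = 9.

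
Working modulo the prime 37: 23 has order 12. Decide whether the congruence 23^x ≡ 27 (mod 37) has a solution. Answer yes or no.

yes

⟨23⟩ has order 12; its elements mod 37 are {1, 6, 8, 10, 11, 14, 23, 26, 27, 29, 31, 36}.
27 is in this set.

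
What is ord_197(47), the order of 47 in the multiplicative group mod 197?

The order of 47 must divide p − 1 = 196 = 2^2 · 7^2.
Divisors: 1, 2, 4, 7, 14, 28, 49, 98, 196.
Check each in increasing order: 47^1 ≡ 47;  47^2 ≡ 42;  47^4 ≡ 188;  47^7 ≡ 161;  47^14 ≡ 114;  47^28 ≡ 191;  47^49 ≡ 196;  47^98 ≡ 1.
Smallest exponent giving 1 is 98.

98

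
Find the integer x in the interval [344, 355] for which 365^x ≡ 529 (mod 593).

Compute 365^344 mod 593 = 312, then multiply by 365 repeatedly:
  365^344=312  365^345=24  365^346=458  365^347=537  365^348=315
  365^349=526  365^350=451  365^351=354  365^352=529
Found 529 at exponent 352.

352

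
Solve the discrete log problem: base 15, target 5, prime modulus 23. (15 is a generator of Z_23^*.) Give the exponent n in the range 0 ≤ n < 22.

13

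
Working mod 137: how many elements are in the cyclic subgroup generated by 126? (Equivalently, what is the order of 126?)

68

The order of 126 must divide p − 1 = 136 = 2^3 · 17.
Divisors: 1, 2, 4, 8, 17, 34, 68, 136.
Check each in increasing order: 126^1 ≡ 126;  126^2 ≡ 121;  126^4 ≡ 119;  126^8 ≡ 50;  126^17 ≡ 37;  126^34 ≡ 136;  126^68 ≡ 1.
Smallest exponent giving 1 is 68.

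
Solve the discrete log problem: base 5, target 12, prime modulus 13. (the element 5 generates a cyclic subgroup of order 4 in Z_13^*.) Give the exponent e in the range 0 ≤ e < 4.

2

Successive powers of 5 modulo 13:
  5^0=1  5^1=5  5^2=12
So 5^2 ≡ 12 (mod 13), giving e = 2.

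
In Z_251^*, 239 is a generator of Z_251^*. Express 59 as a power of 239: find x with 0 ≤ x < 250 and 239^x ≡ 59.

41

Baby-step giant-step with m = ceil(sqrt(250)) = 16.
Baby table (239^j mod 251 for j=0..15):
  0:1  1:239  2:144  3:29  4:154  5:160  6:88  7:199
  8:122  9:42  10:249  11:24  12:214  13:193  14:194  15:182
Giant step factor: 239^(-16) ≡ 164 (mod 251).
Scan 59·164^i mod 251 for i = 0, 1, …:
  i=0: 59   i=1: 138   i=2: 42
Match at i=2, j=9: x = 2·16 + 9 = 41.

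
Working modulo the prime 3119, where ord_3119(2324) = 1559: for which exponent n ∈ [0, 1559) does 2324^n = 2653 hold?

1025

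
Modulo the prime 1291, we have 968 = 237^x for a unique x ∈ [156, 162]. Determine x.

Compute 237^156 mod 1291 = 271, then multiply by 237 repeatedly:
  237^156=271  237^157=968
Found 968 at exponent 157.

157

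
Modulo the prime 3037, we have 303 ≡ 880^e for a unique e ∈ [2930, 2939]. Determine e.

2937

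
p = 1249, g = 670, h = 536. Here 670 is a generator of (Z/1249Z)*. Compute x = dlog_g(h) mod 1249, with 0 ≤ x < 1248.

619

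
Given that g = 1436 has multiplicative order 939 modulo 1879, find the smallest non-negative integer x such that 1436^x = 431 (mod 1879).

700

Baby-step giant-step with m = ceil(sqrt(939)) = 31.
Baby table (1436^j mod 1879 for j=0..30):
  0:1  1:1436  2:833  3:1144  4:538  5:299  6:952  7:1039
  8:78  9:1147  10:1088  11:919  12:626  13:774  14:975  15:245
  16:447  17:1153  18:309  19:280  20:1853  21:244  22:890  23:320
  24:1044  25:1621  26:1554  27:1171  28:1730  29:242  30:1776
Giant step factor: 1436^(-31) ≡ 1322 (mod 1879).
Scan 431·1322^i mod 1879 for i = 0, 1, …:
  i=0: 431   i=1: 445   i=2: 163   i=3: 1280
  i=4: 1060   i=5: 1465   i=6: 1360   i=7: 1596
  i=8: 1674   i=9: 1445     …   i=21: 1224
  i=22: 309
Match at i=22, j=18: x = 22·31 + 18 = 700.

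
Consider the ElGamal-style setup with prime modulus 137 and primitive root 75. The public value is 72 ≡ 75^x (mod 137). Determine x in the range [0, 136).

120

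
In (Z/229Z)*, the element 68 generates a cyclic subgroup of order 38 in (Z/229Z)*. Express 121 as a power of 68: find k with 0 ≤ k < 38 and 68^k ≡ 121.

30

Successive powers of 68 modulo 229:
  68^0=1  68^1=68  68^2=44  68^3=15  68^4=104  68^5=202
  68^6=225  68^7=186  68^8=53  68^9=169  68^10=42  68^11=108
  68^12=16  68^13=172  68^14=17  68^15=11  68^16=61  68^17=26
  68^18=165  68^19=228  68^20=161  68^21=185  68^22=214  68^23=125
  68^24=27  68^25=4  68^26=43  68^27=176  68^28=60  68^29=187
  68^30=121
So 68^30 ≡ 121 (mod 229), giving k = 30.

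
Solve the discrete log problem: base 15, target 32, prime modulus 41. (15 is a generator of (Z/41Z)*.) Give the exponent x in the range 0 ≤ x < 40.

Successive powers of 15 modulo 41:
  15^0=1  15^1=15  15^2=20  15^3=13  15^4=31  15^5=14
  15^6=5  15^7=34  15^8=18  15^9=24  15^10=32
So 15^10 ≡ 32 (mod 41), giving x = 10.

10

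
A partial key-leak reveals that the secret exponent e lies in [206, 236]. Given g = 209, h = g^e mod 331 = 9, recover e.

Compute 209^206 mod 331 = 46, then multiply by 209 repeatedly:
  209^206=46  209^207=15  209^208=156  209^209=166  209^210=270
  209^211=160  209^212=9
Found 9 at exponent 212.

212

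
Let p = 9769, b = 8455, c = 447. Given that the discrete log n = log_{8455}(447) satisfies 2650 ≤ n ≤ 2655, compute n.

2651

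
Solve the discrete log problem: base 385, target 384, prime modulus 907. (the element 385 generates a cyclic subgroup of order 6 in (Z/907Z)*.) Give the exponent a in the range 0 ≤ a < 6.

Successive powers of 385 modulo 907:
  385^0=1  385^1=385  385^2=384
So 385^2 ≡ 384 (mod 907), giving a = 2.

2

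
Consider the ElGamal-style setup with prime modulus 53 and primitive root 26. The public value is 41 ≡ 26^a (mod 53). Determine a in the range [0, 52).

33

Baby-step giant-step with m = ceil(sqrt(52)) = 8.
Baby table (26^j mod 53 for j=0..7):
  0:1  1:26  2:40  3:33  4:10  5:48  6:29  7:12
Giant step factor: 26^(-8) ≡ 44 (mod 53).
Scan 41·44^i mod 53 for i = 0, 1, …:
  i=0: 41   i=1: 2   i=2: 35   i=3: 3
  i=4: 26
Match at i=4, j=1: a = 4·8 + 1 = 33.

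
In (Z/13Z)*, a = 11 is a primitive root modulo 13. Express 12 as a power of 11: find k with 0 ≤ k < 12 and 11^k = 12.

6

Successive powers of 11 modulo 13:
  11^0=1  11^1=11  11^2=4  11^3=5  11^4=3  11^5=7
  11^6=12
So 11^6 ≡ 12 (mod 13), giving k = 6.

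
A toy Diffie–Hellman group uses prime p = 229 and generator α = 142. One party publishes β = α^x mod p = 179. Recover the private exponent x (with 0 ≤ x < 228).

113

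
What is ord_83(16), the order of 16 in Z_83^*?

41

The order of 16 must divide p − 1 = 82 = 2 · 41.
Divisors: 1, 2, 41, 82.
Check each in increasing order: 16^1 ≡ 16;  16^2 ≡ 7;  16^41 ≡ 1.
Smallest exponent giving 1 is 41.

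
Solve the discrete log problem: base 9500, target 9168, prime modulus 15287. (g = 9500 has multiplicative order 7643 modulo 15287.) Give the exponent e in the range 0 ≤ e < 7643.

7126

Baby-step giant-step with m = ceil(sqrt(7643)) = 88.
Baby table (9500^j mod 15287 for j=0..87):
  0:1  1:9500  2:10839  3:12555  4:3326  5:14058  6:3768  7:9133
  8:9775  9:9262  10:12315  11:1089  12:11488  13:2107  14:5817  15:14282
  16:6875  17:6436  18:9287  19:5223  20:12185  21:4336  22:8822  23:5666
  24:1473  25:5895  26:6219  27:11532  28:7358  29:8836  30:1083  31:349
  32:13508  33:6922  34:9613  35:14249  36:14402  37:350  38:7721  39:2474
  40:6881  41:2288  42:13173  43:4118  44:1567  45:12249  46:856  47:14603
  48:14262  49:319  50:3674  51:2779  52:15138  53:6191  54:5411  55:9606
  56:8897  57:14964  58:4187  59:15013  60:11077  61:11079  62:14792  63:5896
  64:432  65:7084  66:4626  67:12162  68:15141  69:4117  70:7354  71:1410
  72:3588  73:11277  74:204  75:11838  76:9828  77:8291  78:5876  79:9163
  80:4322  81:13405  82:6790  83:9147  84:5192  85:8138  86:4641  87:1792
Giant step factor: 9500^(-88) ≡ 6141 (mod 15287).
Scan 9168·6141^i mod 15287 for i = 0, 1, …:
  i=0: 9168   i=1: 13954   i=2: 7879   i=3: 1584
  i=4: 4812   i=5: 721   i=6: 9718   i=7: 13077
  i=8: 3246   i=9: 14725     …   i=79: 994
  i=80: 4641
Match at i=80, j=86: e = 80·88 + 86 = 7126.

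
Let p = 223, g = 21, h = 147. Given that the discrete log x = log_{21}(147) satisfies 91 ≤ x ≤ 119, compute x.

Compute 21^91 mod 223 = 99, then multiply by 21 repeatedly:
  21^91=99  21^92=72  21^93=174  21^94=86  21^95=22
  21^96=16  21^97=113  21^98=143  21^99=104  21^100=177
  21^101=149  21^102=7  21^103=147
Found 147 at exponent 103.

103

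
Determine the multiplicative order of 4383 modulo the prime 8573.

8572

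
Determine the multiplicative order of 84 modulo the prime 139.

46

The order of 84 must divide p − 1 = 138 = 2 · 3 · 23.
Divisors: 1, 2, 3, 6, 23, 46, 69, 138.
Check each in increasing order: 84^1 ≡ 84;  84^2 ≡ 106;  84^3 ≡ 8;  84^6 ≡ 64;  84^23 ≡ 138;  84^46 ≡ 1.
Smallest exponent giving 1 is 46.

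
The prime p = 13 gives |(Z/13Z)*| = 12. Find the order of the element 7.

12

The order of 7 must divide p − 1 = 12 = 2^2 · 3.
Divisors: 1, 2, 3, 4, 6, 12.
Check each in increasing order: 7^1 ≡ 7;  7^2 ≡ 10;  7^3 ≡ 5;  7^4 ≡ 9;  7^6 ≡ 12;  7^12 ≡ 1.
Smallest exponent giving 1 is 12.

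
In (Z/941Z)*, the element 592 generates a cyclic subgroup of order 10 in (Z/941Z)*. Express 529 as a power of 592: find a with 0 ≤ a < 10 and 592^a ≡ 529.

Successive powers of 592 modulo 941:
  592^0=1  592^1=592  592^2=412  592^3=185  592^4=364  592^5=940
  592^6=349  592^7=529
So 592^7 ≡ 529 (mod 941), giving a = 7.

7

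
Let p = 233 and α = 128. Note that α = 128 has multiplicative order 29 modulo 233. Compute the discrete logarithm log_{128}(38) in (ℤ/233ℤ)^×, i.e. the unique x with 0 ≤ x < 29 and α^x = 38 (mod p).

11

Successive powers of 128 modulo 233:
  128^0=1  128^1=128  128^2=74  128^3=152  128^4=117  128^5=64
  128^6=37  128^7=76  128^8=175  128^9=32  128^10=135  128^11=38
So 128^11 ≡ 38 (mod 233), giving x = 11.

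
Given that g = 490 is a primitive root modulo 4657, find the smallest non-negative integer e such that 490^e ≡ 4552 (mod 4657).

847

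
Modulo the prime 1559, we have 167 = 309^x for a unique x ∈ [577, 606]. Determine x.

597

Compute 309^577 mod 1559 = 1223, then multiply by 309 repeatedly:
  309^577=1223  309^578=629  309^579=1045  309^580=192  309^581=86
  309^582=71  309^583=113  309^584=619  309^585=1073  309^586=1049
  309^587=1428  309^588=55  309^589=1405  309^590=743  309^591=414
  309^592=88  309^593=689  309^594=877  309^595=1286  309^596=1388
  309^597=167
Found 167 at exponent 597.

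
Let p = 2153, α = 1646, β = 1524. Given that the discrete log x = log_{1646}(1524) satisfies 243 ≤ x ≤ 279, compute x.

249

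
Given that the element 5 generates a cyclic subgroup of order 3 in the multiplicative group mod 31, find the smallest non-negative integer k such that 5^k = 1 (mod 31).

0

Successive powers of 5 modulo 31:
  5^0=1
So 5^0 ≡ 1 (mod 31), giving k = 0.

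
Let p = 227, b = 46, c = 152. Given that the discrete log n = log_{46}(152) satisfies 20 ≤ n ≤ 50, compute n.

Compute 46^20 mod 227 = 25, then multiply by 46 repeatedly:
  46^20=25  46^21=15  46^22=9  46^23=187  46^24=203
  46^25=31  46^26=64  46^27=220  46^28=132  46^29=170
  46^30=102  46^31=152
Found 152 at exponent 31.

31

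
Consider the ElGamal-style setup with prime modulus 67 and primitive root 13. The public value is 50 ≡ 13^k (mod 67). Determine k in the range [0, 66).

Baby-step giant-step with m = ceil(sqrt(66)) = 9.
Baby table (13^j mod 67 for j=0..8):
  0:1  1:13  2:35  3:53  4:19  5:46  6:62  7:2
  8:26
Giant step factor: 13^(-9) ≡ 45 (mod 67).
Scan 50·45^i mod 67 for i = 0, 1, …:
  i=0: 50   i=1: 39   i=2: 13
Match at i=2, j=1: k = 2·9 + 1 = 19.

19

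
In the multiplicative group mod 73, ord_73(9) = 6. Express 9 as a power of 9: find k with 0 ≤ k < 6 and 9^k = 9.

Successive powers of 9 modulo 73:
  9^0=1  9^1=9
So 9^1 ≡ 9 (mod 73), giving k = 1.

1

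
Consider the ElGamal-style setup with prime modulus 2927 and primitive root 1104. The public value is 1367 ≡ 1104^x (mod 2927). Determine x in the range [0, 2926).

Baby-step giant-step with m = ceil(sqrt(2926)) = 55.
Baby table (1104^j mod 2927 for j=0..54):
  0:1  1:1104  2:1184  3:1694  4:2750  5:701  6:1176  7:1643
  8:2059  9:1784  10:2592  11:1889  12:1432  13:348  14:755  15:2252
  16:1185  17:2798  18:1007  19:2395  20:999  21:2344  22:308  23:500
  24:1724  25:746  26:1097  27:2237  28:2187  29:2600  30:1940  31:2123
  32:2192  33:2266  34:2006  35:1812  36:1307  37:2844  38:2032  39:1246
  40:2821  41:56  42:357  43:1910  44:1200  45:1796  46:1205  47:1462
  48:1271  49:1151  50:386  51:1729  52:412  53:1163  54:1926
Giant step factor: 1104^(-55) ≡ 879 (mod 2927).
Scan 1367·879^i mod 2927 for i = 0, 1, …:
  i=0: 1367   i=1: 1523   i=2: 1078   i=3: 2141
  i=4: 2805   i=5: 1061   i=6: 1833   i=7: 1357
  i=8: 1514   i=9: 1948     …   i=50: 1087
  i=51: 1271
Match at i=51, j=48: x = 51·55 + 48 = 2853.

2853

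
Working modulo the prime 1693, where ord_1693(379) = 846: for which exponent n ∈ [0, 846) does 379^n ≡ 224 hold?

Baby-step giant-step with m = ceil(sqrt(846)) = 30.
Baby table (379^j mod 1693 for j=0..29):
  0:1  1:379  2:1429  3:1524  4:283  5:598  6:1473  7:1270
  8:518  9:1627  10:381  11:494  12:996  13:1638  14:1164  15:976
  16:830  17:1365  18:970  19:249  20:1256  21:291  22:244  23:1054
  24:1611  25:1089  26:1332  27:314  28:496  29:61
Giant step factor: 379^(-30) ≡ 1179 (mod 1693).
Scan 224·1179^i mod 1693 for i = 0, 1, …:
  i=0: 224   i=1: 1681   i=2: 1089
Match at i=2, j=25: n = 2·30 + 25 = 85.

85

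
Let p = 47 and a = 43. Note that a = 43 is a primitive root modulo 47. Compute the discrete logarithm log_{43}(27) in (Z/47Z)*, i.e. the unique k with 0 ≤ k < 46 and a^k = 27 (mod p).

40

Baby-step giant-step with m = ceil(sqrt(46)) = 7.
Baby table (43^j mod 47 for j=0..6):
  0:1  1:43  2:16  3:30  4:21  5:10  6:7
Giant step factor: 43^(-7) ≡ 5 (mod 47).
Scan 27·5^i mod 47 for i = 0, 1, …:
  i=0: 27   i=1: 41   i=2: 17   i=3: 38
  i=4: 2   i=5: 10
Match at i=5, j=5: k = 5·7 + 5 = 40.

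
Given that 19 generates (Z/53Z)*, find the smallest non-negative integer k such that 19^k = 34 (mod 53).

Successive powers of 19 modulo 53:
  19^0=1  19^1=19  19^2=43  19^3=22  19^4=47  19^5=45
  19^6=7  19^7=27  19^8=36  19^9=48  19^10=11  19^11=50
  19^12=49  19^13=30  19^14=40  19^15=18  19^16=24  19^17=32
  19^18=25  19^19=51  19^20=15  19^21=20  19^22=9  19^23=12
  19^24=16  19^25=39  19^26=52  19^27=34
So 19^27 ≡ 34 (mod 53), giving k = 27.

27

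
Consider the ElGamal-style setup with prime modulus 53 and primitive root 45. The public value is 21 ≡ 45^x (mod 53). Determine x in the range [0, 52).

19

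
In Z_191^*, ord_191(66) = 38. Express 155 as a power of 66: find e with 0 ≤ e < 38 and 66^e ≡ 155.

Successive powers of 66 modulo 191:
  66^0=1  66^1=66  66^2=154  66^3=41  66^4=32  66^5=11
  66^6=153  66^7=166  66^8=69  66^9=161  66^10=121  66^11=155
So 66^11 ≡ 155 (mod 191), giving e = 11.

11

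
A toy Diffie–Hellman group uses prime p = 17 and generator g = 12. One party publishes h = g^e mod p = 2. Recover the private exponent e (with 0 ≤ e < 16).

Successive powers of 12 modulo 17:
  12^0=1  12^1=12  12^2=8  12^3=11  12^4=13  12^5=3
  12^6=2
So 12^6 ≡ 2 (mod 17), giving e = 6.

6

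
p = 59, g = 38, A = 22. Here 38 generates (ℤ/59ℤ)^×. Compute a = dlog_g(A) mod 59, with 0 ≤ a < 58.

20

Successive powers of 38 modulo 59:
  38^0=1  38^1=38  38^2=28  38^3=2  38^4=17  38^5=56
  38^6=4  38^7=34  38^8=53  38^9=8  38^10=9  38^11=47
  38^12=16  38^13=18  38^14=35  38^15=32  38^16=36  38^17=11
  38^18=5  38^19=13  38^20=22
So 38^20 ≡ 22 (mod 59), giving a = 20.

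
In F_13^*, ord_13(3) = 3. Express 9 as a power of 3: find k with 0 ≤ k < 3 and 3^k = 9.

Successive powers of 3 modulo 13:
  3^0=1  3^1=3  3^2=9
So 3^2 ≡ 9 (mod 13), giving k = 2.

2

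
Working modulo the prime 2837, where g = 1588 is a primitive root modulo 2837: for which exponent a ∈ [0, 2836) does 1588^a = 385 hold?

2592

Baby-step giant-step with m = ceil(sqrt(2836)) = 54.
Baby table (1588^j mod 2837 for j=0..53):
  0:1  1:1588  2:2488  3:1840  4:2647  5:1839  6:1059  7:2188
  8:2056  9:2378  10:217  11:1319  12:866  13:2100  14:1325  15:1883
  16:6  17:1017  18:743  19:2529  20:1697  21:2523  22:680  23:1780
  24:988  25:83  26:1302  27:2240  28:2359  29:1252  30:2276  31:2787
  32:36  33:428  34:1621  35:989  36:1671  37:953  38:1243  39:2169
  40:254  41:498  42:2138  43:2092  44:2806  45:1838  46:2308  47:2537
  48:216  49:2568  50:1215  51:260  52:1515  53:44
Giant step factor: 1588^(-54) ≡ 2511 (mod 2837).
Scan 385·2511^i mod 2837 for i = 0, 1, …:
  i=0: 385   i=1: 2155   i=2: 1046   i=3: 2281
  i=4: 2525   i=5: 2417   i=6: 744   i=7: 1438
  i=8: 2154   i=9: 1372     …   i=47: 1784
  i=48: 1
Match at i=48, j=0: a = 48·54 + 0 = 2592.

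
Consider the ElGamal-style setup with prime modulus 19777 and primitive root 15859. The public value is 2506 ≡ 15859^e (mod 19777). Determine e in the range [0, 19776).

11084

Baby-step giant-step with m = ceil(sqrt(19776)) = 141.
Baby table (15859^j mod 19777 for j=0..140):
  0:1  1:15859  2:3772  3:14500  4:8321  5:10595  6:713  7:14800
  8:19541  9:14906  10:19550  11:19198  12:13944  13:11259  14:9725  15:7729
  16:16142  17:2490  18:14018  19:17982  20:11975  21:12771  22:18809  23:15217
  24:7449  25:5670  26:14288  27:8303  28:2011  29:11925  30:10901  31:8202
  32:2189  33:6716  34:9899  35:18192  36:52  37:13811  38:18151  39:2474
  40:17375  41:16961  42:17299  43:18074  44:7505  45:3809  46:7973  47:9446
  48:13116  49:11935  50:11275  51:6368  52:8750  53:10818  54:16964  55:5545
  56:9613  57:11451  58:8995  59:204  60:11585  61:17962  62:11227  63:16439
  64:5687  65:7013  66:13096  67:11187  68:14943  69:13023  70:546  71:16465
  72:2704  73:6200  74:14333  75:9986  76:13535  77:11784  78:9583  79:10329
  80:14497  81:298  82:19056  83:16544  84:9614  85:7533  86:12767  87:14704
  88:129  89:8780  90:11940  91:11462  92:5451  93:2142  94:12869  95:10608
  96:9110  97:4505  98:10271  99:4417  100:18846  101:8690  102:8574  103:8191
  104:5733  105:4778  106:8615  107:5769  108:2169  109:5968  110:13567  111:5070
  112:11625  113:19458  114:3891  115:3129  116:2318  117:15496  118:2062  119:9877
  120:5503  121:15953  122:11243  123:13082  124:6708  125:1689  126:7793  127:2714
  128:6574  129:12499  130:16547  131:17637  132:18849  133:16713  134:113  135:12137
  136:10919  137:16786  138:10754  139:10615  140:1461
Giant step factor: 15859^(-141) ≡ 3324 (mod 19777).
Scan 2506·3324^i mod 19777 for i = 0, 1, …:
  i=0: 2506   i=1: 3827   i=2: 4337   i=3: 18532
  i=4: 14790   i=5: 16115   i=6: 10144   i=7: 18648
  i=8: 4834   i=9: 9292     …   i=77: 4722
  i=78: 12767
Match at i=78, j=86: e = 78·141 + 86 = 11084.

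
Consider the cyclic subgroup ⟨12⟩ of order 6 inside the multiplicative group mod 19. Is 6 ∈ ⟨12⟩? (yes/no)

6 ∈ ⟨12⟩ iff 6^6 ≡ 1 (mod 19), since |⟨12⟩| = 6.
6^6 mod 19 = 11.
Since 11 ≠ 1, 6 does not lie in the subgroup.

no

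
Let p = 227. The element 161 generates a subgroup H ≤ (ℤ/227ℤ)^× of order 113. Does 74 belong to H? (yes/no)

yes

74 ∈ ⟨161⟩ iff 74^113 ≡ 1 (mod 227), since |⟨161⟩| = 113.
74^113 mod 227 = 1.
Since 1 = 1, 74 lies in the subgroup.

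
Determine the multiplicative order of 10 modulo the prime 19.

The order of 10 must divide p − 1 = 18 = 2 · 3^2.
Divisors: 1, 2, 3, 6, 9, 18.
Check each in increasing order: 10^1 ≡ 10;  10^2 ≡ 5;  10^3 ≡ 12;  10^6 ≡ 11;  10^9 ≡ 18;  10^18 ≡ 1.
Smallest exponent giving 1 is 18.

18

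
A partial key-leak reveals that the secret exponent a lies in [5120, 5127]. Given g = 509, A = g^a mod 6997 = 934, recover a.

5123

Compute 509^5120 mod 6997 = 361, then multiply by 509 repeatedly:
  509^5120=361  509^5121=1827  509^5122=6339  509^5123=934
Found 934 at exponent 5123.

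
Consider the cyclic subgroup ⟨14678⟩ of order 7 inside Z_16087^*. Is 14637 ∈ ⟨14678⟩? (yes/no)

yes

⟨14678⟩ has order 7; its elements mod 16087 are {1, 6283, 6580, 10979, 11190, 14637, 14678}.
14637 is in this set.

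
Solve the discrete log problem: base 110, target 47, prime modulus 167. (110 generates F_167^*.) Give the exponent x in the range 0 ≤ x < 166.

Baby-step giant-step with m = ceil(sqrt(166)) = 13.
Baby table (110^j mod 167 for j=0..12):
  0:1  1:110  2:76  3:10  4:98  5:92  6:100  7:145
  8:85  9:165  10:114  11:15  12:147
Giant step factor: 110^(-13) ≡ 23 (mod 167).
Scan 47·23^i mod 167 for i = 0, 1, …:
  i=0: 47   i=1: 79   i=2: 147
Match at i=2, j=12: x = 2·13 + 12 = 38.

38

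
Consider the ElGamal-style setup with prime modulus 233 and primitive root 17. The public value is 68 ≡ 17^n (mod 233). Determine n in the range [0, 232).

97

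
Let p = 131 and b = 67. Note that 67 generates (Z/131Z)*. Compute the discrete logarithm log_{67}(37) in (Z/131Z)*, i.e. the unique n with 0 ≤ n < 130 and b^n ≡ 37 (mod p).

Baby-step giant-step with m = ceil(sqrt(130)) = 12.
Baby table (67^j mod 131 for j=0..11):
  0:1  1:67  2:35  3:118  4:46  5:69  6:38  7:57
  8:20  9:30  10:45  11:2
Giant step factor: 67^(-12) ≡ 44 (mod 131).
Scan 37·44^i mod 131 for i = 0, 1, …:
  i=0: 37   i=1: 56   i=2: 106   i=3: 79
  i=4: 70   i=5: 67
Match at i=5, j=1: n = 5·12 + 1 = 61.

61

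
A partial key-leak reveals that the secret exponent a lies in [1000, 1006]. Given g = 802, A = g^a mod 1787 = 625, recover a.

1006

Compute 802^1000 mod 1787 = 105, then multiply by 802 repeatedly:
  802^1000=105  802^1001=221  802^1002=329  802^1003=1169  802^1004=1150
  802^1005=208  802^1006=625
Found 625 at exponent 1006.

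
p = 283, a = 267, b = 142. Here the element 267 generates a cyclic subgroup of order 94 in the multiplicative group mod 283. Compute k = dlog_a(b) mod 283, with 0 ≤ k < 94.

35

Baby-step giant-step with m = ceil(sqrt(94)) = 10.
Baby table (267^j mod 283 for j=0..9):
  0:1  1:267  2:256  3:149  4:163  5:222  6:127  7:232
  8:250  9:245
Giant step factor: 267^(-10) ≡ 155 (mod 283).
Scan 142·155^i mod 283 for i = 0, 1, …:
  i=0: 142   i=1: 219   i=2: 268   i=3: 222
Match at i=3, j=5: k = 3·10 + 5 = 35.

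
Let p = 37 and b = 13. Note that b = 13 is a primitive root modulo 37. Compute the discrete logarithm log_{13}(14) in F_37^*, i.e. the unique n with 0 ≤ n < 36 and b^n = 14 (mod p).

3

Successive powers of 13 modulo 37:
  13^0=1  13^1=13  13^2=21  13^3=14
So 13^3 ≡ 14 (mod 37), giving n = 3.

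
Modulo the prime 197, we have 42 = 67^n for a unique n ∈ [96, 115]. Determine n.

100

Compute 67^96 mod 197 = 61, then multiply by 67 repeatedly:
  67^96=61  67^97=147  67^98=196  67^99=130  67^100=42
Found 42 at exponent 100.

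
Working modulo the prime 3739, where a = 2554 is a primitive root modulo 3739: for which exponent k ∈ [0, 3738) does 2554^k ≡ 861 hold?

Baby-step giant-step with m = ceil(sqrt(3738)) = 62.
Baby table (2554^j mod 3739 for j=0..61):
  0:1  1:2554  2:2100  3:1674  4:1719  5:740  6:1765  7:2315
  8:1151  9:800  10:1706  11:1189  12:638  13:2987  14:1238  15:2397
  16:1195  17:1006  18:631  19:65  20:1494  21:1896  22:379  23:3304
  24:3232  25:2555  26:915  27:35  28:3393  29:2459  30:2505  31:341
  32:3466  33:1951  34:2506  35:2895  36:1827  37:3625  38:486  39:3635
  40:3592  41:2201  42:1637  43:696  44:1559  45:3390  46:2275  47:3683
  48:2797  49:2048  50:3470  51:950  52:3428  53:2113  54:1225  55:2846
  56:68  57:1678  58:718  59:1662  60:983  61:1713
Giant step factor: 2554^(-62) ≡ 1377 (mod 3739).
Scan 861·1377^i mod 3739 for i = 0, 1, …:
  i=0: 861   i=1: 334   i=2: 21   i=3: 2744
  i=4: 2098   i=5: 2438   i=6: 3243   i=7: 1245
  i=8: 1903   i=9: 3131   i=10: 320   i=11: 3177
  i=12: 99   i=13: 1719
Match at i=13, j=4: k = 13·62 + 4 = 810.

810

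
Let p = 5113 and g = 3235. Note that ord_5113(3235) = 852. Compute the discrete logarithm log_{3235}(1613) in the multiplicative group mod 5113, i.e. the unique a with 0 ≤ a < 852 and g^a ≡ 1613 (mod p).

Baby-step giant-step with m = ceil(sqrt(852)) = 30.
Baby table (3235^j mod 5113 for j=0..29):
  0:1  1:3235  2:4027  3:4534  4:3406  5:5008  6:2896  7:1544
  8:4552  9:280  10:799  11:2700  12:1496  13:2662  14:1278  15:3026
  16:2828  17:1423  18:1705  19:3861  20:4389  21:4727  22:3975  23:5043
  24:3635  25:4438  26:4739  27:1891  28:2237  29:1800
Giant step factor: 3235^(-30) ≡ 1403 (mod 5113).
Scan 1613·1403^i mod 5113 for i = 0, 1, …:
  i=0: 1613   i=1: 3093   i=2: 3655   i=3: 4739
Match at i=3, j=26: a = 3·30 + 26 = 116.

116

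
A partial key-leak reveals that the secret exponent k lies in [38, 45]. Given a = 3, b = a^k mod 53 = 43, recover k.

38

Compute 3^38 mod 53 = 43, then multiply by 3 repeatedly:
  3^38=43
Found 43 at exponent 38.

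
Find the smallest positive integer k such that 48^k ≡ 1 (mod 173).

The order of 48 must divide p − 1 = 172 = 2^2 · 43.
Divisors: 1, 2, 4, 43, 86, 172.
Check each in increasing order: 48^1 ≡ 48;  48^2 ≡ 55;  48^4 ≡ 84;  48^43 ≡ 93;  48^86 ≡ 172;  48^172 ≡ 1.
Smallest exponent giving 1 is 172.

172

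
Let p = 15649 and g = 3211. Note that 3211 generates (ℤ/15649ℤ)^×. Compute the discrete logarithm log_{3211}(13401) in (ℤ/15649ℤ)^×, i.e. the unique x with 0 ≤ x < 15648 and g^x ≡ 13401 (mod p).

Baby-step giant-step with m = ceil(sqrt(15648)) = 126.
Baby table (3211^j mod 15649 for j=0..125):
  0:1  1:3211  2:13479  3:11584  4:14200  5:10663  6:14530  7:6161
  8:2635  9:10525  10:9584  11:8290  12:241  13:7050  14:9096  15:6222
  16:10718  17:3347  18:12003  19:13795  20:9075  21:1387  22:9341  23:10467
  24:11134  25:8958  26:1276  27:12847  28:953  29:8528  30:13307  31:7007
  32:11864  33:5638  34:13374  35:3058  36:7315  37:14965  38:10185  39:13274
  40:10587  41:5229  42:14591  43:14244  44:11106  45:12944  46:15089  47:1475
  48:10227  49:7295  50:13341  51:6638  52:680  53:8269  54:11055  55:5673
  56:567  57:5353  58:5881  59:11197  60:7814  61:5407  62:7136  63:3560
  64:7390  65:5406  66:3925  67:5730  68:11455  69:6855  70:8911  71:6849
  72:5294  73:4220  74:14035  75:12914  76:12653  77:3979  78:6985  79:3818
  80:6431  81:8910  82:3638  83:7464  84:8285  85:15484  86:2251  87:13772
  88:13467  89:4350  90:8942  91:12496  92:620  93:3397  94:414  95:14838
  96:9262  97:7182  98:10425  99:1464  100:6204  101:15516  102:11109  103:6928
  104:8579  105:4929  106:5880  107:7986  108:9984  109:9472  110:8585  111:8546
  112:8509  113:14894  114:1290  115:10854  116:1871  117:14214  118:8670  119:15448
  120:11847  121:13647  122:3317  123:9567  124:650  125:5833
Giant step factor: 3211^(-126) ≡ 14144 (mod 15649).
Scan 13401·14144^i mod 15649 for i = 0, 1, …:
  i=0: 13401   i=1: 3056   i=2: 1526   i=3: 3773
  i=4: 2222   i=5: 4776   i=6: 10660   i=7: 12574
  i=8: 11420   i=9: 11151     …   i=93: 1370
  i=94: 3818
Match at i=94, j=79: x = 94·126 + 79 = 11923.

11923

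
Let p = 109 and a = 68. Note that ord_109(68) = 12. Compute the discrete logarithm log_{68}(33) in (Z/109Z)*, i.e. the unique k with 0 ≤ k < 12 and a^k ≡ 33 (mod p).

9

Successive powers of 68 modulo 109:
  68^0=1  68^1=68  68^2=46  68^3=76  68^4=45  68^5=8
  68^6=108  68^7=41  68^8=63  68^9=33
So 68^9 ≡ 33 (mod 109), giving k = 9.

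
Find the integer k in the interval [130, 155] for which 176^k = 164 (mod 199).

145

Compute 176^130 mod 199 = 104, then multiply by 176 repeatedly:
  176^130=104  176^131=195  176^132=92  176^133=73  176^134=112
  176^135=11  176^136=145  176^137=48  176^138=90  176^139=119
  176^140=49  176^141=67  176^142=51  176^143=21  176^144=114
  176^145=164
Found 164 at exponent 145.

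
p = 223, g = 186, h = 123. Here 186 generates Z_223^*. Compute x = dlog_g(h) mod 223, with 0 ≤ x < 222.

5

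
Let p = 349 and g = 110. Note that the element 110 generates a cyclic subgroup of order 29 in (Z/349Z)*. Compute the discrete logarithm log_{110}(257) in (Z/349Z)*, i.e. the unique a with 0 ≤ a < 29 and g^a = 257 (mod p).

Successive powers of 110 modulo 349:
  110^0=1  110^1=110  110^2=234  110^3=263  110^4=312  110^5=118
  110^6=67  110^7=41  110^8=322  110^9=171  110^10=313  110^11=228
  110^12=301  110^13=304  110^14=285  110^15=289  110^16=31  110^17=269
  110^18=274  110^19=126  110^20=249  110^21=168  110^22=332  110^23=224
  110^24=210  110^25=66  110^26=280  110^27=88  110^28=257
So 110^28 ≡ 257 (mod 349), giving a = 28.

28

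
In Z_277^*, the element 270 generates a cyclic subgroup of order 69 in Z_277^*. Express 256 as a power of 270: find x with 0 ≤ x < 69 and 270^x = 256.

Baby-step giant-step with m = ceil(sqrt(69)) = 9.
Baby table (270^j mod 277 for j=0..8):
  0:1  1:270  2:49  3:211  4:185  5:90  6:201  7:255
  8:154
Giant step factor: 270^(-9) ≡ 157 (mod 277).
Scan 256·157^i mod 277 for i = 0, 1, …:
  i=0: 256   i=1: 27   i=2: 84   i=3: 169
  i=4: 218   i=5: 155   i=6: 236   i=7: 211
Match at i=7, j=3: x = 7·9 + 3 = 66.

66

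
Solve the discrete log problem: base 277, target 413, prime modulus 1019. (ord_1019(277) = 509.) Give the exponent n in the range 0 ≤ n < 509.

31

Baby-step giant-step with m = ceil(sqrt(509)) = 23.
Baby table (277^j mod 1019 for j=0..22):
  0:1  1:277  2:304  3:650  4:706  5:933  6:634  7:350
  8:145  9:424  10:263  11:502  12:470  13:777  14:220  15:819
  16:645  17:340  18:432  19:441  20:896  21:575  22:311
Giant step factor: 277^(-23) ≡ 442 (mod 1019).
Scan 413·442^i mod 1019 for i = 0, 1, …:
  i=0: 413   i=1: 145
Match at i=1, j=8: n = 1·23 + 8 = 31.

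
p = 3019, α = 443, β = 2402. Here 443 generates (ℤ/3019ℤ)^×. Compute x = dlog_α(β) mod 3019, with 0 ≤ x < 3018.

Baby-step giant-step with m = ceil(sqrt(3018)) = 55.
Baby table (443^j mod 3019 for j=0..54):
  0:1  1:443  2:14  3:164  4:196  5:2296  6:2744  7:1954
  8:2188  9:185  10:442  11:2590  12:150  13:32  14:2100  15:448
  16:2229  17:234  18:1016  19:257  20:2148  21:579  22:2901  23:2068
  24:1367  25:1781  26:1024  27:782  28:2260  29:1891  30:1450  31:2322
  32:2186  33:2318  34:414  35:2262  36:2777  37:1478  38:2650  39:2578
  40:872  41:2883  42:132  43:1115  44:1848  45:515  46:1720  47:1172
  48:2947  49:1313  50:2011  51:268  52:983  53:733  54:1686
Giant step factor: 443^(-55) ≡ 1393 (mod 3019).
Scan 2402·1393^i mod 3019 for i = 0, 1, …:
  i=0: 2402   i=1: 934   i=2: 2892   i=3: 1210
  i=4: 928   i=5: 572   i=6: 2799   i=7: 1478
Match at i=7, j=37: x = 7·55 + 37 = 422.

422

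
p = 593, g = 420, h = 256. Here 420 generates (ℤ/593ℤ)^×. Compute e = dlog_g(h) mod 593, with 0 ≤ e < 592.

Baby-step giant-step with m = ceil(sqrt(592)) = 25.
Baby table (420^j mod 593 for j=0..24):
  0:1  1:420  2:279  3:359  4:158  5:537  6:200  7:387
  8:58  9:47  10:171  11:67  12:269  13:310  14:333  15:505
  16:399  17:354  18:430  19:328  20:184  21:190  22:338  23:233
  24:15
Giant step factor: 420^(-25) ≡ 117 (mod 593).
Scan 256·117^i mod 593 for i = 0, 1, …:
  i=0: 256   i=1: 302   i=2: 347   i=3: 275
  i=4: 153   i=5: 111   i=6: 534   i=7: 213
  i=8: 15
Match at i=8, j=24: e = 8·25 + 24 = 224.

224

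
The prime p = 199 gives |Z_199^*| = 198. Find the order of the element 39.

198

The order of 39 must divide p − 1 = 198 = 2 · 3^2 · 11.
Divisors: 1, 2, 3, 6, 9, 11, 18, 22, 33, 66, 99, 198.
Check each in increasing order: 39^1 ≡ 39;  39^2 ≡ 128;  39^3 ≡ 17;  39^6 ≡ 90;  39^9 ≡ 137;  39^11 ≡ 24;  39^18 ≡ 63;  39^22 ≡ 178;  39^33 ≡ 93;  39^66 ≡ 92;  39^99 ≡ 198;  39^198 ≡ 1.
Smallest exponent giving 1 is 198.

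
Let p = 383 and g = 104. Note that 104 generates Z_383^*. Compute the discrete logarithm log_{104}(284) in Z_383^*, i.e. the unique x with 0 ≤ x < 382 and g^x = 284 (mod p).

Successive powers of 104 modulo 383:
  104^0=1  104^1=104  104^2=92  104^3=376  104^4=38  104^5=122
  104^6=49  104^7=117  104^8=295  104^9=40  104^10=330  104^11=233
  104^12=103  104^13=371  104^14=284
So 104^14 ≡ 284 (mod 383), giving x = 14.

14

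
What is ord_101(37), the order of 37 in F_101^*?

25

The order of 37 must divide p − 1 = 100 = 2^2 · 5^2.
Divisors: 1, 2, 4, 5, 10, 20, 25, 50, 100.
Check each in increasing order: 37^1 ≡ 37;  37^2 ≡ 56;  37^4 ≡ 5;  37^5 ≡ 84;  37^10 ≡ 87;  37^20 ≡ 95;  37^25 ≡ 1.
Smallest exponent giving 1 is 25.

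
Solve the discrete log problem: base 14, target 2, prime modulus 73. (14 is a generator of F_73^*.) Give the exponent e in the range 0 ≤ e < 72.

16

Baby-step giant-step with m = ceil(sqrt(72)) = 9.
Baby table (14^j mod 73 for j=0..8):
  0:1  1:14  2:50  3:43  4:18  5:33  6:24  7:44
  8:32
Giant step factor: 14^(-9) ≡ 22 (mod 73).
Scan 2·22^i mod 73 for i = 0, 1, …:
  i=0: 2   i=1: 44
Match at i=1, j=7: e = 1·9 + 7 = 16.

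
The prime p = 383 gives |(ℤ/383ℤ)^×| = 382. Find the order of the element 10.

382

The order of 10 must divide p − 1 = 382 = 2 · 191.
Divisors: 1, 2, 191, 382.
Check each in increasing order: 10^1 ≡ 10;  10^2 ≡ 100;  10^191 ≡ 382;  10^382 ≡ 1.
Smallest exponent giving 1 is 382.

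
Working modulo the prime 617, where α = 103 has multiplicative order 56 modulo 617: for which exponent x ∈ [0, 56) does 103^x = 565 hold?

11

Baby-step giant-step with m = ceil(sqrt(56)) = 8.
Baby table (103^j mod 617 for j=0..7):
  0:1  1:103  2:120  3:20  4:209  5:549  6:400  7:478
Giant step factor: 103^(-8) ≡ 142 (mod 617).
Scan 565·142^i mod 617 for i = 0, 1, …:
  i=0: 565   i=1: 20
Match at i=1, j=3: x = 1·8 + 3 = 11.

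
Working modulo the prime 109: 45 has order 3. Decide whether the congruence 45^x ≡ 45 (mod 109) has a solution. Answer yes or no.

45 ∈ ⟨45⟩ iff 45^3 ≡ 1 (mod 109), since |⟨45⟩| = 3.
45^3 mod 109 = 1.
Since 1 = 1, 45 lies in the subgroup.

yes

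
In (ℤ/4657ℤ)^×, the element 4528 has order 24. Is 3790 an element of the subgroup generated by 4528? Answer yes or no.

yes

⟨4528⟩ has order 24; its elements mod 4657 are {1, 75, 129, 173, 188, 361, 867, 967, 968, 996, 1912, 1987, 2670, 2745, 3661, 3689, 3690, 3790, 4296, 4469, 4484, 4528, 4582, 4656}.
3790 is in this set.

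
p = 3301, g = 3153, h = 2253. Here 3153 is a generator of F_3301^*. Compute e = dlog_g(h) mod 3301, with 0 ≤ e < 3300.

Baby-step giant-step with m = ceil(sqrt(3300)) = 58.
Baby table (3153^j mod 3301 for j=0..57):
  0:1  1:3153  2:2098  3:3091  4:1371  5:1754  6:1187  7:2578
  8:1372  9:1606  10:3285  11:2368  12:2743  13:59  14:1171  15:1645
  16:814  17:1665  18:1155  19:712  20:256  21:1724  22:2326  23:2357
  24:1070  25:88  26:180  27:3069  28:1326  29:1812  30:2506  31:2125
  32:2396  33:1900  34:2686  35:1893  36:421  37:411  38:1891  39:717
  40:2817  41:2311  42:1276  43:2610  44:3238  45:2722  46:3167  47:26
  48:2754  49:1732  50:1142  51:2636  52:2691  53:1153  54:1008  55:2662
  56:2144  57:2885
Giant step factor: 3153^(-58) ≡ 152 (mod 3301).
Scan 2253·152^i mod 3301 for i = 0, 1, …:
  i=0: 2253   i=1: 2453   i=2: 3144   i=3: 2544
  i=4: 471   i=5: 2271   i=6: 1888   i=7: 3090
  i=8: 938   i=9: 633   i=10: 487   i=11: 1402
  i=12: 1840   i=13: 2396
Match at i=13, j=32: e = 13·58 + 32 = 786.

786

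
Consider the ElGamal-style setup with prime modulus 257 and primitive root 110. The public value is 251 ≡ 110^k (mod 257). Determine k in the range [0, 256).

Baby-step giant-step with m = ceil(sqrt(256)) = 16.
Baby table (110^j mod 257 for j=0..15):
  0:1  1:110  2:21  3:254  4:184  5:194  6:9  7:219
  8:189  9:230  10:114  11:204  12:81  13:172  14:159  15:14
Giant step factor: 110^(-16) ≡ 128 (mod 257).
Scan 251·128^i mod 257 for i = 0, 1, …:
  i=0: 251   i=1: 3   i=2: 127   i=3: 65
  i=4: 96   i=5: 209   i=6: 24   i=7: 245
  i=8: 6   i=9: 254
Match at i=9, j=3: k = 9·16 + 3 = 147.

147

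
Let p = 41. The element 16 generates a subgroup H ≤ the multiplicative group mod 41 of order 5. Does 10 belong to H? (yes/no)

yes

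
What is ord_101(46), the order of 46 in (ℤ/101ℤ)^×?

The order of 46 must divide p − 1 = 100 = 2^2 · 5^2.
Divisors: 1, 2, 4, 5, 10, 20, 25, 50, 100.
Check each in increasing order: 46^1 ≡ 46;  46^2 ≡ 96;  46^4 ≡ 25;  46^5 ≡ 39;  46^10 ≡ 6;  46^20 ≡ 36;  46^25 ≡ 91;  46^50 ≡ 100;  46^100 ≡ 1.
Smallest exponent giving 1 is 100.

100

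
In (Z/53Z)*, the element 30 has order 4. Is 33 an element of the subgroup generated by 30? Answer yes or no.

no

⟨30⟩ has order 4; its elements mod 53 are {1, 23, 30, 52}.
33 is not in this set.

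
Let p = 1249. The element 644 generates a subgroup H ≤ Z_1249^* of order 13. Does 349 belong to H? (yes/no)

⟨644⟩ has order 13; its elements mod 1249 are {1, 68, 77, 83, 146, 240, 349, 644, 648, 877, 933, 994, 1185}.
349 is in this set.

yes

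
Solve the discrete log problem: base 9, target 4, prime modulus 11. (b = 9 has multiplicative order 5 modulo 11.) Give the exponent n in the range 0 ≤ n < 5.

Successive powers of 9 modulo 11:
  9^0=1  9^1=9  9^2=4
So 9^2 ≡ 4 (mod 11), giving n = 2.

2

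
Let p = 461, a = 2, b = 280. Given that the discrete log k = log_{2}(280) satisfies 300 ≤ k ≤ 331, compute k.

Compute 2^300 mod 461 = 292, then multiply by 2 repeatedly:
  2^300=292  2^301=123  2^302=246  2^303=31  2^304=62
  2^305=124  2^306=248  2^307=35  2^308=70  2^309=140
  2^310=280
Found 280 at exponent 310.

310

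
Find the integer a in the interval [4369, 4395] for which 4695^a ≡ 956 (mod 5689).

4384

Compute 4695^4369 mod 5689 = 3822, then multiply by 4695 repeatedly:
  4695^4369=3822  4695^4370=1184  4695^4371=727  4695^4372=5554  4695^4373=3343
  4695^4374=5123  4695^4375=5082  4695^4376=324  4695^4377=2217  4695^4378=3634
  4695^4379=319  4695^4380=1498  4695^4381=1506  4695^4382=4932  4695^4383=1510
  4695^4384=956
Found 956 at exponent 4384.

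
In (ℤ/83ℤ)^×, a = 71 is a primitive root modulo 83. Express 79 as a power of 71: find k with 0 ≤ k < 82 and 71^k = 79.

51

Baby-step giant-step with m = ceil(sqrt(82)) = 10.
Baby table (71^j mod 83 for j=0..9):
  0:1  1:71  2:61  3:15  4:69  5:2  6:59  7:39
  8:30  9:55
Giant step factor: 71^(-10) ≡ 21 (mod 83).
Scan 79·21^i mod 83 for i = 0, 1, …:
  i=0: 79   i=1: 82   i=2: 62   i=3: 57
  i=4: 35   i=5: 71
Match at i=5, j=1: k = 5·10 + 1 = 51.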